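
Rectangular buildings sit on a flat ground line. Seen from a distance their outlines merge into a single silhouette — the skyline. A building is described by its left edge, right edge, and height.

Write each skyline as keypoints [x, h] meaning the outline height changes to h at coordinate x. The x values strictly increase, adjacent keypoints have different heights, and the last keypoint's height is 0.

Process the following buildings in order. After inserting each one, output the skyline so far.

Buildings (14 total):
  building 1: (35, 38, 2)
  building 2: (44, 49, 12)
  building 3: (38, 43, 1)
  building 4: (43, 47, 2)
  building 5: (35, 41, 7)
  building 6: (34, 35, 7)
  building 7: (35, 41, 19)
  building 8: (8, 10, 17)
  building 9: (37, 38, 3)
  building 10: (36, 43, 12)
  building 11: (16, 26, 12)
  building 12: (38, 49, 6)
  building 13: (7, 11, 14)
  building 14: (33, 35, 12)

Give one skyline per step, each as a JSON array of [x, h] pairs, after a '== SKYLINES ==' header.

== SKYLINES ==
[[35,2],[38,0]]
[[35,2],[38,0],[44,12],[49,0]]
[[35,2],[38,1],[43,0],[44,12],[49,0]]
[[35,2],[38,1],[43,2],[44,12],[49,0]]
[[35,7],[41,1],[43,2],[44,12],[49,0]]
[[34,7],[41,1],[43,2],[44,12],[49,0]]
[[34,7],[35,19],[41,1],[43,2],[44,12],[49,0]]
[[8,17],[10,0],[34,7],[35,19],[41,1],[43,2],[44,12],[49,0]]
[[8,17],[10,0],[34,7],[35,19],[41,1],[43,2],[44,12],[49,0]]
[[8,17],[10,0],[34,7],[35,19],[41,12],[43,2],[44,12],[49,0]]
[[8,17],[10,0],[16,12],[26,0],[34,7],[35,19],[41,12],[43,2],[44,12],[49,0]]
[[8,17],[10,0],[16,12],[26,0],[34,7],[35,19],[41,12],[43,6],[44,12],[49,0]]
[[7,14],[8,17],[10,14],[11,0],[16,12],[26,0],[34,7],[35,19],[41,12],[43,6],[44,12],[49,0]]
[[7,14],[8,17],[10,14],[11,0],[16,12],[26,0],[33,12],[35,19],[41,12],[43,6],[44,12],[49,0]]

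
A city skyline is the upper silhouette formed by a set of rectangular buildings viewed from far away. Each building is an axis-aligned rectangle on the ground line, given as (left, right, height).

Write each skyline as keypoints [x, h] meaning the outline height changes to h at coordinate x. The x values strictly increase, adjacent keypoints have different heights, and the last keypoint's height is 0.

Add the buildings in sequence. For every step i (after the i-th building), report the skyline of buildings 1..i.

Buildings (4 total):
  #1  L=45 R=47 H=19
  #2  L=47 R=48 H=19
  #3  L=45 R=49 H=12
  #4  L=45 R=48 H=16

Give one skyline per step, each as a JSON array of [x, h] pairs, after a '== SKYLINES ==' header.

== SKYLINES ==
[[45,19],[47,0]]
[[45,19],[48,0]]
[[45,19],[48,12],[49,0]]
[[45,19],[48,12],[49,0]]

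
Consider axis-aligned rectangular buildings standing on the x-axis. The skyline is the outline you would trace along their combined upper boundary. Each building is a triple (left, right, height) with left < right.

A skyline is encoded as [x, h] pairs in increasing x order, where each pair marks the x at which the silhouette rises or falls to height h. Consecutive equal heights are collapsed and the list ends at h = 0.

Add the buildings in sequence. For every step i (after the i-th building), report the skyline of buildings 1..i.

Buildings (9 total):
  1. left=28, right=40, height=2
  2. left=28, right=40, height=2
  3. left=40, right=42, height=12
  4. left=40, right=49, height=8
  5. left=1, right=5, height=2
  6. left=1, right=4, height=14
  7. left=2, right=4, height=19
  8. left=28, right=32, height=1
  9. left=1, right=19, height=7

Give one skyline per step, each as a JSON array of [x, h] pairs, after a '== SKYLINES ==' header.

== SKYLINES ==
[[28,2],[40,0]]
[[28,2],[40,0]]
[[28,2],[40,12],[42,0]]
[[28,2],[40,12],[42,8],[49,0]]
[[1,2],[5,0],[28,2],[40,12],[42,8],[49,0]]
[[1,14],[4,2],[5,0],[28,2],[40,12],[42,8],[49,0]]
[[1,14],[2,19],[4,2],[5,0],[28,2],[40,12],[42,8],[49,0]]
[[1,14],[2,19],[4,2],[5,0],[28,2],[40,12],[42,8],[49,0]]
[[1,14],[2,19],[4,7],[19,0],[28,2],[40,12],[42,8],[49,0]]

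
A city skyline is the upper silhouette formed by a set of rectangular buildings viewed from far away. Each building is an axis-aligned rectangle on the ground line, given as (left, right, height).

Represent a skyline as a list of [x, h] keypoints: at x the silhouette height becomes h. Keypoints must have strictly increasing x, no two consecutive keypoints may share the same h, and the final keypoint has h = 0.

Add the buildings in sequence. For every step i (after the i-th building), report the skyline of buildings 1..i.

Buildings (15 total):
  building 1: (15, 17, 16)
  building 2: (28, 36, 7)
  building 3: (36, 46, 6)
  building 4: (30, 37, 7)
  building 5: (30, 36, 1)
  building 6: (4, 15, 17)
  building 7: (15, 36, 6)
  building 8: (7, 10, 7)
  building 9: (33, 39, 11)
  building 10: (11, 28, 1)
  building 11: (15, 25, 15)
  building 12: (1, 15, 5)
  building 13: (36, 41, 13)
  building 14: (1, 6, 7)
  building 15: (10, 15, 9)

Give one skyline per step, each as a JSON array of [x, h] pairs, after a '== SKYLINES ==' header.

== SKYLINES ==
[[15,16],[17,0]]
[[15,16],[17,0],[28,7],[36,0]]
[[15,16],[17,0],[28,7],[36,6],[46,0]]
[[15,16],[17,0],[28,7],[37,6],[46,0]]
[[15,16],[17,0],[28,7],[37,6],[46,0]]
[[4,17],[15,16],[17,0],[28,7],[37,6],[46,0]]
[[4,17],[15,16],[17,6],[28,7],[37,6],[46,0]]
[[4,17],[15,16],[17,6],[28,7],[37,6],[46,0]]
[[4,17],[15,16],[17,6],[28,7],[33,11],[39,6],[46,0]]
[[4,17],[15,16],[17,6],[28,7],[33,11],[39,6],[46,0]]
[[4,17],[15,16],[17,15],[25,6],[28,7],[33,11],[39,6],[46,0]]
[[1,5],[4,17],[15,16],[17,15],[25,6],[28,7],[33,11],[39,6],[46,0]]
[[1,5],[4,17],[15,16],[17,15],[25,6],[28,7],[33,11],[36,13],[41,6],[46,0]]
[[1,7],[4,17],[15,16],[17,15],[25,6],[28,7],[33,11],[36,13],[41,6],[46,0]]
[[1,7],[4,17],[15,16],[17,15],[25,6],[28,7],[33,11],[36,13],[41,6],[46,0]]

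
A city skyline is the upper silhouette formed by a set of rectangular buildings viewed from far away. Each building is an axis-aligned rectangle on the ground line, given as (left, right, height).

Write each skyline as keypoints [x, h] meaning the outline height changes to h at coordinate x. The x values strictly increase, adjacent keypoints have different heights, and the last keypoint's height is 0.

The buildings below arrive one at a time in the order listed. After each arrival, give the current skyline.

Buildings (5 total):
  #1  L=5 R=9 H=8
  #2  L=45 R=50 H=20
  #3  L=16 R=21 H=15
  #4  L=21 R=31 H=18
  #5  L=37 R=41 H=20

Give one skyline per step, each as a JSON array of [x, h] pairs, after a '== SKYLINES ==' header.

== SKYLINES ==
[[5,8],[9,0]]
[[5,8],[9,0],[45,20],[50,0]]
[[5,8],[9,0],[16,15],[21,0],[45,20],[50,0]]
[[5,8],[9,0],[16,15],[21,18],[31,0],[45,20],[50,0]]
[[5,8],[9,0],[16,15],[21,18],[31,0],[37,20],[41,0],[45,20],[50,0]]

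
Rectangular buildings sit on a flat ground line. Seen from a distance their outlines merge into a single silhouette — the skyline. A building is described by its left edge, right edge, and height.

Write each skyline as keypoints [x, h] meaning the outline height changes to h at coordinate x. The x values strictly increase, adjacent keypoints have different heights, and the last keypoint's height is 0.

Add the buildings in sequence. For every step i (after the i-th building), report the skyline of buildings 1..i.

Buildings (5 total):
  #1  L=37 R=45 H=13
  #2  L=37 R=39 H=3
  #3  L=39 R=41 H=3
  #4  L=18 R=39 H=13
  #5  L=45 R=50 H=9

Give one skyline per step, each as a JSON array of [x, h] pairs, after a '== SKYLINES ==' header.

== SKYLINES ==
[[37,13],[45,0]]
[[37,13],[45,0]]
[[37,13],[45,0]]
[[18,13],[45,0]]
[[18,13],[45,9],[50,0]]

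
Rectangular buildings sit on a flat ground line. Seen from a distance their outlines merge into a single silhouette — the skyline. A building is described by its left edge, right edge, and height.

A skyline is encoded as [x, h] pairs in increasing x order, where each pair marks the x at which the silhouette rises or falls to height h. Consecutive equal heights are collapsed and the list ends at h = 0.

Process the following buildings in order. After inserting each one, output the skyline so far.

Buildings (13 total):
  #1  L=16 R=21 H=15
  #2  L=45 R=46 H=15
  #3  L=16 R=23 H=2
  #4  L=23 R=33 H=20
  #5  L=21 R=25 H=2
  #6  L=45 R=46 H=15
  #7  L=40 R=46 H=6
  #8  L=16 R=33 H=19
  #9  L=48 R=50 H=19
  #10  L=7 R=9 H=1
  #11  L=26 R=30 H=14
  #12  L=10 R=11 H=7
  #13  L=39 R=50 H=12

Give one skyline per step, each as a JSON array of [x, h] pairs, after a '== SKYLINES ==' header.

== SKYLINES ==
[[16,15],[21,0]]
[[16,15],[21,0],[45,15],[46,0]]
[[16,15],[21,2],[23,0],[45,15],[46,0]]
[[16,15],[21,2],[23,20],[33,0],[45,15],[46,0]]
[[16,15],[21,2],[23,20],[33,0],[45,15],[46,0]]
[[16,15],[21,2],[23,20],[33,0],[45,15],[46,0]]
[[16,15],[21,2],[23,20],[33,0],[40,6],[45,15],[46,0]]
[[16,19],[23,20],[33,0],[40,6],[45,15],[46,0]]
[[16,19],[23,20],[33,0],[40,6],[45,15],[46,0],[48,19],[50,0]]
[[7,1],[9,0],[16,19],[23,20],[33,0],[40,6],[45,15],[46,0],[48,19],[50,0]]
[[7,1],[9,0],[16,19],[23,20],[33,0],[40,6],[45,15],[46,0],[48,19],[50,0]]
[[7,1],[9,0],[10,7],[11,0],[16,19],[23,20],[33,0],[40,6],[45,15],[46,0],[48,19],[50,0]]
[[7,1],[9,0],[10,7],[11,0],[16,19],[23,20],[33,0],[39,12],[45,15],[46,12],[48,19],[50,0]]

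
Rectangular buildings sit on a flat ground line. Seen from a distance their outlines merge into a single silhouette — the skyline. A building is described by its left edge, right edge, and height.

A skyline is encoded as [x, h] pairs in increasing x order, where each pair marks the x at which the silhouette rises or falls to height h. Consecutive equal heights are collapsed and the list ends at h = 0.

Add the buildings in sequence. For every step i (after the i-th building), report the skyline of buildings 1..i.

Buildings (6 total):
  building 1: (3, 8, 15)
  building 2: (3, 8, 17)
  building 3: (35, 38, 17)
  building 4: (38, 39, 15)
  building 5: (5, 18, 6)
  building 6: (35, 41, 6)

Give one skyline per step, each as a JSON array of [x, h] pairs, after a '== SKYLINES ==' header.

== SKYLINES ==
[[3,15],[8,0]]
[[3,17],[8,0]]
[[3,17],[8,0],[35,17],[38,0]]
[[3,17],[8,0],[35,17],[38,15],[39,0]]
[[3,17],[8,6],[18,0],[35,17],[38,15],[39,0]]
[[3,17],[8,6],[18,0],[35,17],[38,15],[39,6],[41,0]]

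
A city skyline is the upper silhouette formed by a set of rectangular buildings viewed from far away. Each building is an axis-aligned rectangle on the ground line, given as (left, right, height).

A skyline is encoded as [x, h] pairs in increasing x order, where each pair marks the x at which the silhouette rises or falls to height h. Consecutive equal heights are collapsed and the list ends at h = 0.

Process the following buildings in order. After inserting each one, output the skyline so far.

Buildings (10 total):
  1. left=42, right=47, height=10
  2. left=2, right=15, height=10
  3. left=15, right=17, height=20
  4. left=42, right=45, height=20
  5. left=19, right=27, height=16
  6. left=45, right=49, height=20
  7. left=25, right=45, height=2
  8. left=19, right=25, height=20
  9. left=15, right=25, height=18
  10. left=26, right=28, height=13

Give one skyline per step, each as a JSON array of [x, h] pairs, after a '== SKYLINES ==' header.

== SKYLINES ==
[[42,10],[47,0]]
[[2,10],[15,0],[42,10],[47,0]]
[[2,10],[15,20],[17,0],[42,10],[47,0]]
[[2,10],[15,20],[17,0],[42,20],[45,10],[47,0]]
[[2,10],[15,20],[17,0],[19,16],[27,0],[42,20],[45,10],[47,0]]
[[2,10],[15,20],[17,0],[19,16],[27,0],[42,20],[49,0]]
[[2,10],[15,20],[17,0],[19,16],[27,2],[42,20],[49,0]]
[[2,10],[15,20],[17,0],[19,20],[25,16],[27,2],[42,20],[49,0]]
[[2,10],[15,20],[17,18],[19,20],[25,16],[27,2],[42,20],[49,0]]
[[2,10],[15,20],[17,18],[19,20],[25,16],[27,13],[28,2],[42,20],[49,0]]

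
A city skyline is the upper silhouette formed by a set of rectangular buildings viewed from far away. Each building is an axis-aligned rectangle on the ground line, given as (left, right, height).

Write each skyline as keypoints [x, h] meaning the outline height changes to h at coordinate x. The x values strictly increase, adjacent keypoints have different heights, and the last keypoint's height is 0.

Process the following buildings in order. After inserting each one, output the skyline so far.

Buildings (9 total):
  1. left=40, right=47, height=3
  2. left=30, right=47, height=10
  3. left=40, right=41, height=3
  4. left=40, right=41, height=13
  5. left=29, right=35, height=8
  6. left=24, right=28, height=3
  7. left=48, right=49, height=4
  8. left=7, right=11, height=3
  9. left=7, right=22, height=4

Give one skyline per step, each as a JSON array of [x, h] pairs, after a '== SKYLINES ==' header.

== SKYLINES ==
[[40,3],[47,0]]
[[30,10],[47,0]]
[[30,10],[47,0]]
[[30,10],[40,13],[41,10],[47,0]]
[[29,8],[30,10],[40,13],[41,10],[47,0]]
[[24,3],[28,0],[29,8],[30,10],[40,13],[41,10],[47,0]]
[[24,3],[28,0],[29,8],[30,10],[40,13],[41,10],[47,0],[48,4],[49,0]]
[[7,3],[11,0],[24,3],[28,0],[29,8],[30,10],[40,13],[41,10],[47,0],[48,4],[49,0]]
[[7,4],[22,0],[24,3],[28,0],[29,8],[30,10],[40,13],[41,10],[47,0],[48,4],[49,0]]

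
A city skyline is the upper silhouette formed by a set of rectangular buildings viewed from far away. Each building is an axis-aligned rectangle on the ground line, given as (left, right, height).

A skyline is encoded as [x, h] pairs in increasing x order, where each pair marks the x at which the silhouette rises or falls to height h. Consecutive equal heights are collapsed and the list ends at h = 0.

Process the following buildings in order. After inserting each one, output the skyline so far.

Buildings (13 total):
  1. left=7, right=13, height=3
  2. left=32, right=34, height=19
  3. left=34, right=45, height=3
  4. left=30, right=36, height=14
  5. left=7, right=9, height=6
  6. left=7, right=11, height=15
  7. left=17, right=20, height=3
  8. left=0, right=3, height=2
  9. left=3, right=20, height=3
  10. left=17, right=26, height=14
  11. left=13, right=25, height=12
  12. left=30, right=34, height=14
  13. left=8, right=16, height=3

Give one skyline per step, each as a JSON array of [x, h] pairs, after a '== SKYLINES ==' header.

== SKYLINES ==
[[7,3],[13,0]]
[[7,3],[13,0],[32,19],[34,0]]
[[7,3],[13,0],[32,19],[34,3],[45,0]]
[[7,3],[13,0],[30,14],[32,19],[34,14],[36,3],[45,0]]
[[7,6],[9,3],[13,0],[30,14],[32,19],[34,14],[36,3],[45,0]]
[[7,15],[11,3],[13,0],[30,14],[32,19],[34,14],[36,3],[45,0]]
[[7,15],[11,3],[13,0],[17,3],[20,0],[30,14],[32,19],[34,14],[36,3],[45,0]]
[[0,2],[3,0],[7,15],[11,3],[13,0],[17,3],[20,0],[30,14],[32,19],[34,14],[36,3],[45,0]]
[[0,2],[3,3],[7,15],[11,3],[20,0],[30,14],[32,19],[34,14],[36,3],[45,0]]
[[0,2],[3,3],[7,15],[11,3],[17,14],[26,0],[30,14],[32,19],[34,14],[36,3],[45,0]]
[[0,2],[3,3],[7,15],[11,3],[13,12],[17,14],[26,0],[30,14],[32,19],[34,14],[36,3],[45,0]]
[[0,2],[3,3],[7,15],[11,3],[13,12],[17,14],[26,0],[30,14],[32,19],[34,14],[36,3],[45,0]]
[[0,2],[3,3],[7,15],[11,3],[13,12],[17,14],[26,0],[30,14],[32,19],[34,14],[36,3],[45,0]]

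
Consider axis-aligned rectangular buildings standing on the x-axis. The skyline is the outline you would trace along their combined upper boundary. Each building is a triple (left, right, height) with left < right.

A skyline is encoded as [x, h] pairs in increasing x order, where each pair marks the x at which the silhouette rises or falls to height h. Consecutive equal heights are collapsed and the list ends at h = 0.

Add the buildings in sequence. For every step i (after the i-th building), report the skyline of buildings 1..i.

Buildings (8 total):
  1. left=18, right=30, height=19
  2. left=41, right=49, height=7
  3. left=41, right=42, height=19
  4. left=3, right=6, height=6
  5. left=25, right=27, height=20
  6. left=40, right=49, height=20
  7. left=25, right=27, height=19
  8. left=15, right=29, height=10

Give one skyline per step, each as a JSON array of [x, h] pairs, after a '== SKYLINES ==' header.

== SKYLINES ==
[[18,19],[30,0]]
[[18,19],[30,0],[41,7],[49,0]]
[[18,19],[30,0],[41,19],[42,7],[49,0]]
[[3,6],[6,0],[18,19],[30,0],[41,19],[42,7],[49,0]]
[[3,6],[6,0],[18,19],[25,20],[27,19],[30,0],[41,19],[42,7],[49,0]]
[[3,6],[6,0],[18,19],[25,20],[27,19],[30,0],[40,20],[49,0]]
[[3,6],[6,0],[18,19],[25,20],[27,19],[30,0],[40,20],[49,0]]
[[3,6],[6,0],[15,10],[18,19],[25,20],[27,19],[30,0],[40,20],[49,0]]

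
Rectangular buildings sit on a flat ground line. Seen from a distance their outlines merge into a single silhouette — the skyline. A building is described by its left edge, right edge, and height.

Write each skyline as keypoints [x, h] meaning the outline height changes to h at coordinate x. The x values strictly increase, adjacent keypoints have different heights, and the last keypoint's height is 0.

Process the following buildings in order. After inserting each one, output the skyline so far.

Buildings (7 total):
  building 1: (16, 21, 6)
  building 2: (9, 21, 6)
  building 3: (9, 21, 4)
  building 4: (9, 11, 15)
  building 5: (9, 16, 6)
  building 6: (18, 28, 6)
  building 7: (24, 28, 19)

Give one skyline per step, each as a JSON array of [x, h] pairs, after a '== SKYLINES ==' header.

== SKYLINES ==
[[16,6],[21,0]]
[[9,6],[21,0]]
[[9,6],[21,0]]
[[9,15],[11,6],[21,0]]
[[9,15],[11,6],[21,0]]
[[9,15],[11,6],[28,0]]
[[9,15],[11,6],[24,19],[28,0]]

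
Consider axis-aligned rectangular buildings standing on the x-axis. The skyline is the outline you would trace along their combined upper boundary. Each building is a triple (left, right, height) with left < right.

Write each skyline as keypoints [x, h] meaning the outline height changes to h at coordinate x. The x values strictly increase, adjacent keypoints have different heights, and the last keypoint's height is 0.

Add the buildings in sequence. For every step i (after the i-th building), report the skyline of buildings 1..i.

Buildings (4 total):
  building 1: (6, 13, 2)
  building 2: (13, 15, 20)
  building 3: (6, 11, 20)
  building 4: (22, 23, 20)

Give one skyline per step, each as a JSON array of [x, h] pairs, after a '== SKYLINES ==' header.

== SKYLINES ==
[[6,2],[13,0]]
[[6,2],[13,20],[15,0]]
[[6,20],[11,2],[13,20],[15,0]]
[[6,20],[11,2],[13,20],[15,0],[22,20],[23,0]]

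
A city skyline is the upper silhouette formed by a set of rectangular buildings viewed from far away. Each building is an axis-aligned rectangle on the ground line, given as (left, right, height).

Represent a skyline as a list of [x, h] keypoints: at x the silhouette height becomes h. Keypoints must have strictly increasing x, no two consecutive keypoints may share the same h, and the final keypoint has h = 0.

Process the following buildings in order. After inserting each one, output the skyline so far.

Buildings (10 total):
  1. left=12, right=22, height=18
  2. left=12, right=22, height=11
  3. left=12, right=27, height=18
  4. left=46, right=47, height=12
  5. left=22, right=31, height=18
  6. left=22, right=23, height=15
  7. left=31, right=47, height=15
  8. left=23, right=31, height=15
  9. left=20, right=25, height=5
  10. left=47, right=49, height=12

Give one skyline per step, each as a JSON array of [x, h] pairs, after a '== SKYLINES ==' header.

== SKYLINES ==
[[12,18],[22,0]]
[[12,18],[22,0]]
[[12,18],[27,0]]
[[12,18],[27,0],[46,12],[47,0]]
[[12,18],[31,0],[46,12],[47,0]]
[[12,18],[31,0],[46,12],[47,0]]
[[12,18],[31,15],[47,0]]
[[12,18],[31,15],[47,0]]
[[12,18],[31,15],[47,0]]
[[12,18],[31,15],[47,12],[49,0]]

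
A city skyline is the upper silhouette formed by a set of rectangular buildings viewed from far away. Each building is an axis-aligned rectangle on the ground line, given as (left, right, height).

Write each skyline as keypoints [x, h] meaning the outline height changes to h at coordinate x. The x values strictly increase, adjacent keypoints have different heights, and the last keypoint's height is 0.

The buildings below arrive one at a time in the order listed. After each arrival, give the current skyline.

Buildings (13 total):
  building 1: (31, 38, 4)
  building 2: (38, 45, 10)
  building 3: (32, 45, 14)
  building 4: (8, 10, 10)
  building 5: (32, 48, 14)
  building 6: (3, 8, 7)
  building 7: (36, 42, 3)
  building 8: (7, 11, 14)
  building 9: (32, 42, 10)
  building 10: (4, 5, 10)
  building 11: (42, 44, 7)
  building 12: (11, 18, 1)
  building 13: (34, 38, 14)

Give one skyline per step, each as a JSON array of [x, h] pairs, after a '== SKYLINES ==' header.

== SKYLINES ==
[[31,4],[38,0]]
[[31,4],[38,10],[45,0]]
[[31,4],[32,14],[45,0]]
[[8,10],[10,0],[31,4],[32,14],[45,0]]
[[8,10],[10,0],[31,4],[32,14],[48,0]]
[[3,7],[8,10],[10,0],[31,4],[32,14],[48,0]]
[[3,7],[8,10],[10,0],[31,4],[32,14],[48,0]]
[[3,7],[7,14],[11,0],[31,4],[32,14],[48,0]]
[[3,7],[7,14],[11,0],[31,4],[32,14],[48,0]]
[[3,7],[4,10],[5,7],[7,14],[11,0],[31,4],[32,14],[48,0]]
[[3,7],[4,10],[5,7],[7,14],[11,0],[31,4],[32,14],[48,0]]
[[3,7],[4,10],[5,7],[7,14],[11,1],[18,0],[31,4],[32,14],[48,0]]
[[3,7],[4,10],[5,7],[7,14],[11,1],[18,0],[31,4],[32,14],[48,0]]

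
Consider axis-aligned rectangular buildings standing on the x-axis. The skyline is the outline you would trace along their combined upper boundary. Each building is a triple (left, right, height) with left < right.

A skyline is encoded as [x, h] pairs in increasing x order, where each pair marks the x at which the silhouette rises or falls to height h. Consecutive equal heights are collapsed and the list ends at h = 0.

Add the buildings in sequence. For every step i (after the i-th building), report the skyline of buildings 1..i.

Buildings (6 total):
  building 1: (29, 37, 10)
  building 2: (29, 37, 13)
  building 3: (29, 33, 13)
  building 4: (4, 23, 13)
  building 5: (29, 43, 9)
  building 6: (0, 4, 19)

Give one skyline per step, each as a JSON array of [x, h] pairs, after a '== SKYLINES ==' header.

== SKYLINES ==
[[29,10],[37,0]]
[[29,13],[37,0]]
[[29,13],[37,0]]
[[4,13],[23,0],[29,13],[37,0]]
[[4,13],[23,0],[29,13],[37,9],[43,0]]
[[0,19],[4,13],[23,0],[29,13],[37,9],[43,0]]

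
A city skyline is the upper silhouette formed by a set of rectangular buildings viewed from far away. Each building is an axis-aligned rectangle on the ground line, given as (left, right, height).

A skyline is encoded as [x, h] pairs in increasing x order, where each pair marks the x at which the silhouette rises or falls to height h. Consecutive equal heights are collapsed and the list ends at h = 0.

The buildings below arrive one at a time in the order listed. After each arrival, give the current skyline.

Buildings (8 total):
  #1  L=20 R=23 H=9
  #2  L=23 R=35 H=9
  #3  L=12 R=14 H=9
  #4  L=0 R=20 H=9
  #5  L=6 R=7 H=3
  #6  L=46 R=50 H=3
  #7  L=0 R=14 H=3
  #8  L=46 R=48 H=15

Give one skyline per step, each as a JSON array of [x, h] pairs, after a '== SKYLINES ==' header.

== SKYLINES ==
[[20,9],[23,0]]
[[20,9],[35,0]]
[[12,9],[14,0],[20,9],[35,0]]
[[0,9],[35,0]]
[[0,9],[35,0]]
[[0,9],[35,0],[46,3],[50,0]]
[[0,9],[35,0],[46,3],[50,0]]
[[0,9],[35,0],[46,15],[48,3],[50,0]]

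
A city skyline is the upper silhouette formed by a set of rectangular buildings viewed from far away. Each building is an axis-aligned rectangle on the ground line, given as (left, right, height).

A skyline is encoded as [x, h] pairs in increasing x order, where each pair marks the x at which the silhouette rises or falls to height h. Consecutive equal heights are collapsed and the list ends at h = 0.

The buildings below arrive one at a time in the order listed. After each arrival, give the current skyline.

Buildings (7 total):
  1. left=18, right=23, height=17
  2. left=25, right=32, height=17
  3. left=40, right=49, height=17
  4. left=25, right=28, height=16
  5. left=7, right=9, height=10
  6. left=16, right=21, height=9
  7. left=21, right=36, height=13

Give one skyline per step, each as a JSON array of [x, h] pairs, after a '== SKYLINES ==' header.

== SKYLINES ==
[[18,17],[23,0]]
[[18,17],[23,0],[25,17],[32,0]]
[[18,17],[23,0],[25,17],[32,0],[40,17],[49,0]]
[[18,17],[23,0],[25,17],[32,0],[40,17],[49,0]]
[[7,10],[9,0],[18,17],[23,0],[25,17],[32,0],[40,17],[49,0]]
[[7,10],[9,0],[16,9],[18,17],[23,0],[25,17],[32,0],[40,17],[49,0]]
[[7,10],[9,0],[16,9],[18,17],[23,13],[25,17],[32,13],[36,0],[40,17],[49,0]]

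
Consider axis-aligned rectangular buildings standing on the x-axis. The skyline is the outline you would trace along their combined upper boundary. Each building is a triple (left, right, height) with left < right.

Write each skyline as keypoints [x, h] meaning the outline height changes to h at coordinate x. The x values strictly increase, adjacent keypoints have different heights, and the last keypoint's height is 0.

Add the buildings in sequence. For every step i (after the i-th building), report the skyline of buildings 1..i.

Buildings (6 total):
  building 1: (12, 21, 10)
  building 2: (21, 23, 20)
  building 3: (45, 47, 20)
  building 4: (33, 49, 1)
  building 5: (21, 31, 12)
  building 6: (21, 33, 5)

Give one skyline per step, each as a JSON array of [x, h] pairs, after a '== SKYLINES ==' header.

== SKYLINES ==
[[12,10],[21,0]]
[[12,10],[21,20],[23,0]]
[[12,10],[21,20],[23,0],[45,20],[47,0]]
[[12,10],[21,20],[23,0],[33,1],[45,20],[47,1],[49,0]]
[[12,10],[21,20],[23,12],[31,0],[33,1],[45,20],[47,1],[49,0]]
[[12,10],[21,20],[23,12],[31,5],[33,1],[45,20],[47,1],[49,0]]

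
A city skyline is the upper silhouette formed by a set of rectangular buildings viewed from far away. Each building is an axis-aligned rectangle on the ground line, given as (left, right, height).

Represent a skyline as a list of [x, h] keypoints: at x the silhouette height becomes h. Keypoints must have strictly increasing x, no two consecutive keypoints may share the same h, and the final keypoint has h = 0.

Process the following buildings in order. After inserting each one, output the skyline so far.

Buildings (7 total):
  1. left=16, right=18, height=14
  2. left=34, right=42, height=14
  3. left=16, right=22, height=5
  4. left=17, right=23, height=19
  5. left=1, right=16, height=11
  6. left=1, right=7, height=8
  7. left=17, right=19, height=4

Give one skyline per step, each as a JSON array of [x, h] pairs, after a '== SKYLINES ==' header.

== SKYLINES ==
[[16,14],[18,0]]
[[16,14],[18,0],[34,14],[42,0]]
[[16,14],[18,5],[22,0],[34,14],[42,0]]
[[16,14],[17,19],[23,0],[34,14],[42,0]]
[[1,11],[16,14],[17,19],[23,0],[34,14],[42,0]]
[[1,11],[16,14],[17,19],[23,0],[34,14],[42,0]]
[[1,11],[16,14],[17,19],[23,0],[34,14],[42,0]]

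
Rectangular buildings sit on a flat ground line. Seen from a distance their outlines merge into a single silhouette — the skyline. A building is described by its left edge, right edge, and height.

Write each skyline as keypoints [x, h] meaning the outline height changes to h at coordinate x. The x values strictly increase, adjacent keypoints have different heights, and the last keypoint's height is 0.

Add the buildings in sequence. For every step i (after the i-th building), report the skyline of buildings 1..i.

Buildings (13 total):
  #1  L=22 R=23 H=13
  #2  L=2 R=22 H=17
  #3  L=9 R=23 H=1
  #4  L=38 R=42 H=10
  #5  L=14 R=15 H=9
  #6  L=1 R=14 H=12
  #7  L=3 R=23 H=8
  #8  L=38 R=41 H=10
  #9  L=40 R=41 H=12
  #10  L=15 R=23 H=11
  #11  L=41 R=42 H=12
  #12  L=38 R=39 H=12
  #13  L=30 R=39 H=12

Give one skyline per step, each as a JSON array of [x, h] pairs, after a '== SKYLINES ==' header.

== SKYLINES ==
[[22,13],[23,0]]
[[2,17],[22,13],[23,0]]
[[2,17],[22,13],[23,0]]
[[2,17],[22,13],[23,0],[38,10],[42,0]]
[[2,17],[22,13],[23,0],[38,10],[42,0]]
[[1,12],[2,17],[22,13],[23,0],[38,10],[42,0]]
[[1,12],[2,17],[22,13],[23,0],[38,10],[42,0]]
[[1,12],[2,17],[22,13],[23,0],[38,10],[42,0]]
[[1,12],[2,17],[22,13],[23,0],[38,10],[40,12],[41,10],[42,0]]
[[1,12],[2,17],[22,13],[23,0],[38,10],[40,12],[41,10],[42,0]]
[[1,12],[2,17],[22,13],[23,0],[38,10],[40,12],[42,0]]
[[1,12],[2,17],[22,13],[23,0],[38,12],[39,10],[40,12],[42,0]]
[[1,12],[2,17],[22,13],[23,0],[30,12],[39,10],[40,12],[42,0]]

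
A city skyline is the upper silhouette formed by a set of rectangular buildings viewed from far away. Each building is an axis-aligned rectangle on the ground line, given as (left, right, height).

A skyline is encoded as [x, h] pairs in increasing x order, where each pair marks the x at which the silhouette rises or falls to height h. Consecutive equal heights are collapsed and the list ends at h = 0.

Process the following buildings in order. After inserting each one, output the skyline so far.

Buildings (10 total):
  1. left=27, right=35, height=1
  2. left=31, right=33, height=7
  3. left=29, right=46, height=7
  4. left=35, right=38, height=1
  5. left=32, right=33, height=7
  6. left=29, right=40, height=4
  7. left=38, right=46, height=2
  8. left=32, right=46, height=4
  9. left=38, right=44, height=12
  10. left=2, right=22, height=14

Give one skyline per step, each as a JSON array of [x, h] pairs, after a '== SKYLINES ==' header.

== SKYLINES ==
[[27,1],[35,0]]
[[27,1],[31,7],[33,1],[35,0]]
[[27,1],[29,7],[46,0]]
[[27,1],[29,7],[46,0]]
[[27,1],[29,7],[46,0]]
[[27,1],[29,7],[46,0]]
[[27,1],[29,7],[46,0]]
[[27,1],[29,7],[46,0]]
[[27,1],[29,7],[38,12],[44,7],[46,0]]
[[2,14],[22,0],[27,1],[29,7],[38,12],[44,7],[46,0]]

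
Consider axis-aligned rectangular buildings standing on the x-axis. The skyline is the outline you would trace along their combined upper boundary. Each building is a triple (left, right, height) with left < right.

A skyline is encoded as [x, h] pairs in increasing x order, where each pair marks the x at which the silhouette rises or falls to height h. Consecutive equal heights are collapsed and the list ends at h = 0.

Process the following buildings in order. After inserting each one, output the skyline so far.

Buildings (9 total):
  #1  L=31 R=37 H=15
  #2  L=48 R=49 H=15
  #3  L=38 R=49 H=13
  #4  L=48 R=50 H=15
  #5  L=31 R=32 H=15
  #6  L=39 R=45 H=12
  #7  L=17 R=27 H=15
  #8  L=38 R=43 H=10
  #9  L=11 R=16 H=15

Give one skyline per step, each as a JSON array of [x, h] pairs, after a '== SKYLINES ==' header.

== SKYLINES ==
[[31,15],[37,0]]
[[31,15],[37,0],[48,15],[49,0]]
[[31,15],[37,0],[38,13],[48,15],[49,0]]
[[31,15],[37,0],[38,13],[48,15],[50,0]]
[[31,15],[37,0],[38,13],[48,15],[50,0]]
[[31,15],[37,0],[38,13],[48,15],[50,0]]
[[17,15],[27,0],[31,15],[37,0],[38,13],[48,15],[50,0]]
[[17,15],[27,0],[31,15],[37,0],[38,13],[48,15],[50,0]]
[[11,15],[16,0],[17,15],[27,0],[31,15],[37,0],[38,13],[48,15],[50,0]]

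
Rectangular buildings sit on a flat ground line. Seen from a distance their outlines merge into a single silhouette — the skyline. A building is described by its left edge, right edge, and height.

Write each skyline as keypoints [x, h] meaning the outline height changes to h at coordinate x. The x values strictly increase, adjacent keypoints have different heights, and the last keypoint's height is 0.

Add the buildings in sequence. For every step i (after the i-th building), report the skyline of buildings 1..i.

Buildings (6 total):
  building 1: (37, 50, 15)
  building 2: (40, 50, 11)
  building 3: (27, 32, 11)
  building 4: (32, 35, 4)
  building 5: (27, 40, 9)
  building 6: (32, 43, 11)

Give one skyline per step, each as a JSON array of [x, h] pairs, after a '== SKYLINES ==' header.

== SKYLINES ==
[[37,15],[50,0]]
[[37,15],[50,0]]
[[27,11],[32,0],[37,15],[50,0]]
[[27,11],[32,4],[35,0],[37,15],[50,0]]
[[27,11],[32,9],[37,15],[50,0]]
[[27,11],[37,15],[50,0]]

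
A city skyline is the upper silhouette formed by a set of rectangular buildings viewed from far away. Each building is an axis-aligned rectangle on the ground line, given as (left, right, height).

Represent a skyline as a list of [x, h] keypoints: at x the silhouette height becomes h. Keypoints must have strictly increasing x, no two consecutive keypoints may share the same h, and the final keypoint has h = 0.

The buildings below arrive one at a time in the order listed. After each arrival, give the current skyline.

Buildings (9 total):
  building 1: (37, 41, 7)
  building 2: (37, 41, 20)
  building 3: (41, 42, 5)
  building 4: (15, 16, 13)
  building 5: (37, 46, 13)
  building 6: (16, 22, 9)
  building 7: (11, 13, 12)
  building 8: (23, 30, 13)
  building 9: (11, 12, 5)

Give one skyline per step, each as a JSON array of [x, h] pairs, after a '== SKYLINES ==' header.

== SKYLINES ==
[[37,7],[41,0]]
[[37,20],[41,0]]
[[37,20],[41,5],[42,0]]
[[15,13],[16,0],[37,20],[41,5],[42,0]]
[[15,13],[16,0],[37,20],[41,13],[46,0]]
[[15,13],[16,9],[22,0],[37,20],[41,13],[46,0]]
[[11,12],[13,0],[15,13],[16,9],[22,0],[37,20],[41,13],[46,0]]
[[11,12],[13,0],[15,13],[16,9],[22,0],[23,13],[30,0],[37,20],[41,13],[46,0]]
[[11,12],[13,0],[15,13],[16,9],[22,0],[23,13],[30,0],[37,20],[41,13],[46,0]]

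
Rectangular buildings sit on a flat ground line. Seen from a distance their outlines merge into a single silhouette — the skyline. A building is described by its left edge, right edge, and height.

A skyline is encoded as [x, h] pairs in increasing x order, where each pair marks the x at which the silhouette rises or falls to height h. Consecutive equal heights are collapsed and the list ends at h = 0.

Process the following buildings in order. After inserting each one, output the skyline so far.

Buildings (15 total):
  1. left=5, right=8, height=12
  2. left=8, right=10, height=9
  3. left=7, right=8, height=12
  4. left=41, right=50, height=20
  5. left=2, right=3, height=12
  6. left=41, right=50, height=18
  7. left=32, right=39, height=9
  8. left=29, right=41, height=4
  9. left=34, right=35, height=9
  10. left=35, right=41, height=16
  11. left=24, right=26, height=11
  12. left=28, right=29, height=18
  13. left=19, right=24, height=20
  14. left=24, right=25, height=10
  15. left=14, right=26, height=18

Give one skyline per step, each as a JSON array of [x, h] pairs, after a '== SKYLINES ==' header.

== SKYLINES ==
[[5,12],[8,0]]
[[5,12],[8,9],[10,0]]
[[5,12],[8,9],[10,0]]
[[5,12],[8,9],[10,0],[41,20],[50,0]]
[[2,12],[3,0],[5,12],[8,9],[10,0],[41,20],[50,0]]
[[2,12],[3,0],[5,12],[8,9],[10,0],[41,20],[50,0]]
[[2,12],[3,0],[5,12],[8,9],[10,0],[32,9],[39,0],[41,20],[50,0]]
[[2,12],[3,0],[5,12],[8,9],[10,0],[29,4],[32,9],[39,4],[41,20],[50,0]]
[[2,12],[3,0],[5,12],[8,9],[10,0],[29,4],[32,9],[39,4],[41,20],[50,0]]
[[2,12],[3,0],[5,12],[8,9],[10,0],[29,4],[32,9],[35,16],[41,20],[50,0]]
[[2,12],[3,0],[5,12],[8,9],[10,0],[24,11],[26,0],[29,4],[32,9],[35,16],[41,20],[50,0]]
[[2,12],[3,0],[5,12],[8,9],[10,0],[24,11],[26,0],[28,18],[29,4],[32,9],[35,16],[41,20],[50,0]]
[[2,12],[3,0],[5,12],[8,9],[10,0],[19,20],[24,11],[26,0],[28,18],[29,4],[32,9],[35,16],[41,20],[50,0]]
[[2,12],[3,0],[5,12],[8,9],[10,0],[19,20],[24,11],[26,0],[28,18],[29,4],[32,9],[35,16],[41,20],[50,0]]
[[2,12],[3,0],[5,12],[8,9],[10,0],[14,18],[19,20],[24,18],[26,0],[28,18],[29,4],[32,9],[35,16],[41,20],[50,0]]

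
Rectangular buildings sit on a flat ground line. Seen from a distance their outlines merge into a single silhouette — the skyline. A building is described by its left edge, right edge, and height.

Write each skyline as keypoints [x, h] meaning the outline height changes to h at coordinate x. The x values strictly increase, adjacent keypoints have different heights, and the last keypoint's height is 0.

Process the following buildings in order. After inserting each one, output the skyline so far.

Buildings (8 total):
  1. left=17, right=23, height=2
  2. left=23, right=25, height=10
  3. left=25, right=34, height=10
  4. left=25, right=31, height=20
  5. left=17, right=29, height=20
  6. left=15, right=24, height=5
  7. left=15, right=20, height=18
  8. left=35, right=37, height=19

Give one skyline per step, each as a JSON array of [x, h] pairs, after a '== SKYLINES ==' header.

== SKYLINES ==
[[17,2],[23,0]]
[[17,2],[23,10],[25,0]]
[[17,2],[23,10],[34,0]]
[[17,2],[23,10],[25,20],[31,10],[34,0]]
[[17,20],[31,10],[34,0]]
[[15,5],[17,20],[31,10],[34,0]]
[[15,18],[17,20],[31,10],[34,0]]
[[15,18],[17,20],[31,10],[34,0],[35,19],[37,0]]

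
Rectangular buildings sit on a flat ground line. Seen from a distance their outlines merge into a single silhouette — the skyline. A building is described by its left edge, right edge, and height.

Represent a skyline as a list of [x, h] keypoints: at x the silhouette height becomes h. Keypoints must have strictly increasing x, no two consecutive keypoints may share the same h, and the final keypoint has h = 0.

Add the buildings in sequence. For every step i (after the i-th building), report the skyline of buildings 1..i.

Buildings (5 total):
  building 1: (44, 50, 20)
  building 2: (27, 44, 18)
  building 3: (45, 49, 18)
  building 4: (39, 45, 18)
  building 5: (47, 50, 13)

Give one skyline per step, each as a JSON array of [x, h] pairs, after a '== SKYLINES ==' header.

== SKYLINES ==
[[44,20],[50,0]]
[[27,18],[44,20],[50,0]]
[[27,18],[44,20],[50,0]]
[[27,18],[44,20],[50,0]]
[[27,18],[44,20],[50,0]]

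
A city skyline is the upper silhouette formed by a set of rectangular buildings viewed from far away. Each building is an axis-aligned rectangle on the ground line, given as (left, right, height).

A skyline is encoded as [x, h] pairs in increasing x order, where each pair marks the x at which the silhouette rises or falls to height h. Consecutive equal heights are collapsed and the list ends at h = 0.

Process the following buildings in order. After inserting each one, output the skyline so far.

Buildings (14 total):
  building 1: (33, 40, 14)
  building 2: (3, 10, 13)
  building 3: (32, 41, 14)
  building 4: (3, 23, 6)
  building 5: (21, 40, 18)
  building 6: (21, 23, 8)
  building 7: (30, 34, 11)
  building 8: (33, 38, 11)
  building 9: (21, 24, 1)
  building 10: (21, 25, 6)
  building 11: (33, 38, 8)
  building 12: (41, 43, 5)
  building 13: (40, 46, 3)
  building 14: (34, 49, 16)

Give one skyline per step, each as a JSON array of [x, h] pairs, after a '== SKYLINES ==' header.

== SKYLINES ==
[[33,14],[40,0]]
[[3,13],[10,0],[33,14],[40,0]]
[[3,13],[10,0],[32,14],[41,0]]
[[3,13],[10,6],[23,0],[32,14],[41,0]]
[[3,13],[10,6],[21,18],[40,14],[41,0]]
[[3,13],[10,6],[21,18],[40,14],[41,0]]
[[3,13],[10,6],[21,18],[40,14],[41,0]]
[[3,13],[10,6],[21,18],[40,14],[41,0]]
[[3,13],[10,6],[21,18],[40,14],[41,0]]
[[3,13],[10,6],[21,18],[40,14],[41,0]]
[[3,13],[10,6],[21,18],[40,14],[41,0]]
[[3,13],[10,6],[21,18],[40,14],[41,5],[43,0]]
[[3,13],[10,6],[21,18],[40,14],[41,5],[43,3],[46,0]]
[[3,13],[10,6],[21,18],[40,16],[49,0]]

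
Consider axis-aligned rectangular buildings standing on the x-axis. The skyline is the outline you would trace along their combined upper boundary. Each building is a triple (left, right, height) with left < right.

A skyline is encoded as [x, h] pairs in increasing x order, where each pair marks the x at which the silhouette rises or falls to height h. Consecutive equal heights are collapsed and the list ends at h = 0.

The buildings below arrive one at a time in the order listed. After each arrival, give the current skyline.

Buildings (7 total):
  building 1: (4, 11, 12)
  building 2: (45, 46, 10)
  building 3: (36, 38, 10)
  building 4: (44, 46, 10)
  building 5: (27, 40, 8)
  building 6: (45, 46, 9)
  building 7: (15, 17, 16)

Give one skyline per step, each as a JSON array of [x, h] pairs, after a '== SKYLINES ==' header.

== SKYLINES ==
[[4,12],[11,0]]
[[4,12],[11,0],[45,10],[46,0]]
[[4,12],[11,0],[36,10],[38,0],[45,10],[46,0]]
[[4,12],[11,0],[36,10],[38,0],[44,10],[46,0]]
[[4,12],[11,0],[27,8],[36,10],[38,8],[40,0],[44,10],[46,0]]
[[4,12],[11,0],[27,8],[36,10],[38,8],[40,0],[44,10],[46,0]]
[[4,12],[11,0],[15,16],[17,0],[27,8],[36,10],[38,8],[40,0],[44,10],[46,0]]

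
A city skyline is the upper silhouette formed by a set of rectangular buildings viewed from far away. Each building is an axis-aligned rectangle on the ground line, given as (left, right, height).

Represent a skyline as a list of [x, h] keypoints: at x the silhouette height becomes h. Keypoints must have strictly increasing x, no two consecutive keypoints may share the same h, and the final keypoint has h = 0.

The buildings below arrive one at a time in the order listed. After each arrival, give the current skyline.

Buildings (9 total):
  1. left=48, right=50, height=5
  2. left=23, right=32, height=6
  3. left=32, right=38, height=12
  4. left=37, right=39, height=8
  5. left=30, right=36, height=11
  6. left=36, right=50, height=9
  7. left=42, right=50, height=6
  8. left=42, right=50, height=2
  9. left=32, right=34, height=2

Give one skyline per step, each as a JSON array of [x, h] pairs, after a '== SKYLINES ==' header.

== SKYLINES ==
[[48,5],[50,0]]
[[23,6],[32,0],[48,5],[50,0]]
[[23,6],[32,12],[38,0],[48,5],[50,0]]
[[23,6],[32,12],[38,8],[39,0],[48,5],[50,0]]
[[23,6],[30,11],[32,12],[38,8],[39,0],[48,5],[50,0]]
[[23,6],[30,11],[32,12],[38,9],[50,0]]
[[23,6],[30,11],[32,12],[38,9],[50,0]]
[[23,6],[30,11],[32,12],[38,9],[50,0]]
[[23,6],[30,11],[32,12],[38,9],[50,0]]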